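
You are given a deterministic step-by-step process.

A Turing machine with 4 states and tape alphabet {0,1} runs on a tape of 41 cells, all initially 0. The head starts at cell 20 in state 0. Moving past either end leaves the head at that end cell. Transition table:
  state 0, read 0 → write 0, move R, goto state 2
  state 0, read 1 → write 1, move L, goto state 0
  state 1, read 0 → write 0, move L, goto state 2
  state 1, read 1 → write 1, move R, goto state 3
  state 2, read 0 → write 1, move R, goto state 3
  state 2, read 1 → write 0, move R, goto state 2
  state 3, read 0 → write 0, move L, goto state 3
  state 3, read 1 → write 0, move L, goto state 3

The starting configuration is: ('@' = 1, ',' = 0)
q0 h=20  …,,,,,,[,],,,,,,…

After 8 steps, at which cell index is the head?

[0] q0 h=20  …,,,,,,[,],,,,,,…
[1] q2 h=21  …,,,,,,[,],,,,,,…
[2] q3 h=22  …,,,,,@[,],,,,,,…
[3] q3 h=21  …,,,,,,[@],,,,,,…
[4] q3 h=20  …,,,,,,[,],,,,,,…
[5] q3 h=19  …,,,,,,[,],,,,,,…
[6] q3 h=18  …,,,,,,[,],,,,,,…
[7] q3 h=17  …,,,,,,[,],,,,,,…
[8] q3 h=16  …,,,,,,[,],,,,,,…

16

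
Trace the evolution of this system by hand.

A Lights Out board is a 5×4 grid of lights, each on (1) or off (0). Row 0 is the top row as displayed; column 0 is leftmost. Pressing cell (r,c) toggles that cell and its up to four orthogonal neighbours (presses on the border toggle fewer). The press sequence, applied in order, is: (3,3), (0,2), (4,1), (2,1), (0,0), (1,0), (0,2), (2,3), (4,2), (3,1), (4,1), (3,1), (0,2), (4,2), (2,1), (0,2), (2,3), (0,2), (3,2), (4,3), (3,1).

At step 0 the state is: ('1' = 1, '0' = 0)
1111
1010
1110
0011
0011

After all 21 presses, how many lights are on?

0) 1111
1010
1110
0011
0011
1) 1111
1010
1111
0000
0010
2) 1000
1000
1111
0000
0010
3) 1000
1000
1111
0100
1100
4) 1000
1100
0001
0000
1100
5) 0100
0100
0001
0000
1100
6) 1100
1000
1001
0000
1100
7) 1011
1010
1001
0000
1100
8) 1011
1011
1010
0001
1100
9) 1011
1011
1010
0011
1011
10) 1011
1011
1110
1101
1111
11) 1011
1011
1110
1001
0001
12) 1011
1011
1010
0111
0101
13) 1100
1001
1010
0111
0101
14) 1100
1001
1010
0101
0010
15) 1100
1101
0100
0001
0010
16) 1011
1111
0100
0001
0010
17) 1011
1110
0111
0000
0010
18) 1100
1100
0111
0000
0010
19) 1100
1100
0101
0111
0000
20) 1100
1100
0101
0110
0011
21) 1100
1100
0001
1000
0111

9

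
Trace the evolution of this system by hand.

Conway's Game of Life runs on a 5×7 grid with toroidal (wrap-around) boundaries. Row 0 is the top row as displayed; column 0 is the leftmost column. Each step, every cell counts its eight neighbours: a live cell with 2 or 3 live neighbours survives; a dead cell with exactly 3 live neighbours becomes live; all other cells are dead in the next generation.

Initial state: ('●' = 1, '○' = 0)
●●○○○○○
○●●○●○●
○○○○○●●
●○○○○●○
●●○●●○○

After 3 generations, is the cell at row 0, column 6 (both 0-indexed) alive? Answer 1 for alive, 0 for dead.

0) ●●○○○○○
○●●○●○●
○○○○○●●
●○○○○●○
●●○●●○○
1) ○○○○●●●
○●●○○○●
○●○○●○○
●●○○○●○
○○●○●○○
2) ●●●○●○●
○●●●●○●
○○○○○●●
●●●●●●○
●●○●●○○
3) ○○○○○○●
○○○○●○○
○○○○○○○
○○○○○○○
○○○○○○○

1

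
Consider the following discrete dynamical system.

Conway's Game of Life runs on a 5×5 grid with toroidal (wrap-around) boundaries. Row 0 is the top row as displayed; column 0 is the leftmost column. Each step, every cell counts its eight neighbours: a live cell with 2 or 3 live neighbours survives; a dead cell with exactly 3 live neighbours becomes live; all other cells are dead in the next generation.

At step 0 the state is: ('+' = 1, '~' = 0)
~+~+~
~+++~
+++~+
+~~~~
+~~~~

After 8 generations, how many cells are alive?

8

k=0  ~+~+~
~+++~
+++~+
+~~~~
+~~~~
k=1  ++~++
~~~~~
~~~~+
~~~~~
++~~+
k=2  ~+++~
~~~+~
~~~~~
~~~~+
~+++~
k=3  ~+~~+
~~~+~
~~~~~
~~++~
++~~+
k=4  ~++++
~~~~~
~~++~
+++++
~+~~+
k=5  ~++++
~+~~+
+~~~~
~~~~~
~~~~~
k=6  ~++++
~+~~+
+~~~~
~~~~~
~~++~
k=7  ~+~~+
~+~~+
+~~~~
~~~~~
~+~~+
k=8  ~++++
~+~~+
+~~~~
+~~~~
~~~~~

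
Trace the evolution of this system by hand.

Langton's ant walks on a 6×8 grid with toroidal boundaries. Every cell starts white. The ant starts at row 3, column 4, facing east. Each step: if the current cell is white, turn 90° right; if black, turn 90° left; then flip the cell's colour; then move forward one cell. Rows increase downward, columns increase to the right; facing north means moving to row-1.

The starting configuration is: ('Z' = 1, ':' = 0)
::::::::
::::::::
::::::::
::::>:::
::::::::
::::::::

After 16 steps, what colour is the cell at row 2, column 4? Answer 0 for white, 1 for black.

k=0  ::::::::
::::::::
::::::::
::::>:::
::::::::
::::::::
k=1  ::::::::
::::::::
::::::::
::::Z:::
::::v:::
::::::::
k=2  ::::::::
::::::::
::::::::
::::Z:::
:::<Z:::
::::::::
k=3  ::::::::
::::::::
::::::::
:::^Z:::
:::ZZ:::
::::::::
k=4  ::::::::
::::::::
::::::::
:::Z>:::
:::ZZ:::
::::::::
k=5  ::::::::
::::::::
::::^:::
:::Z::::
:::ZZ:::
::::::::
k=6  ::::::::
::::::::
::::Z>::
:::Z::::
:::ZZ:::
::::::::
k=7  ::::::::
::::::::
::::ZZ::
:::Z:v::
:::ZZ:::
::::::::
k=8  ::::::::
::::::::
::::ZZ::
:::Z<Z::
:::ZZ:::
::::::::
k=9  ::::::::
::::::::
::::^Z::
:::ZZZ::
:::ZZ:::
::::::::
k=10  ::::::::
::::::::
:::<:Z::
:::ZZZ::
:::ZZ:::
::::::::
k=11  ::::::::
:::^::::
:::Z:Z::
:::ZZZ::
:::ZZ:::
::::::::
k=12  ::::::::
:::Z>:::
:::Z:Z::
:::ZZZ::
:::ZZ:::
::::::::
k=13  ::::::::
:::ZZ:::
:::ZvZ::
:::ZZZ::
:::ZZ:::
::::::::
k=14  ::::::::
:::ZZ:::
:::<ZZ::
:::ZZZ::
:::ZZ:::
::::::::
k=15  ::::::::
:::ZZ:::
::::ZZ::
:::vZZ::
:::ZZ:::
::::::::
k=16  ::::::::
:::ZZ:::
::::ZZ::
::::>Z::
:::ZZ:::
::::::::

1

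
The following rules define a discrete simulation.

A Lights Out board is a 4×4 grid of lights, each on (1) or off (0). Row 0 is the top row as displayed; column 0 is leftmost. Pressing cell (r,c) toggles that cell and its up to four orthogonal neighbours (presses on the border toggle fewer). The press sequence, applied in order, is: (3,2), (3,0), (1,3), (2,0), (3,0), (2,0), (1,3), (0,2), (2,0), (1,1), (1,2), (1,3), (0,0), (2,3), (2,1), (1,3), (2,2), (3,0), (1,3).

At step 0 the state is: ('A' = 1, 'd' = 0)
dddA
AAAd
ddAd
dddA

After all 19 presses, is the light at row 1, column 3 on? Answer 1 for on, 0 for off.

1

gen 0: dddA
AAAd
ddAd
dddA
gen 1: dddA
AAAd
dddd
dAAd
gen 2: dddA
AAAd
Addd
AdAd
gen 3: dddd
AAdA
AddA
AdAd
gen 4: dddd
dAdA
dAdA
ddAd
gen 5: dddd
dAdA
AAdA
AAAd
gen 6: dddd
AAdA
dddA
dAAd
gen 7: dddA
AAAd
dddd
dAAd
gen 8: dAAd
AAdd
dddd
dAAd
gen 9: dAAd
dAdd
AAdd
AAAd
gen 10: ddAd
AdAd
Addd
AAAd
gen 11: dddd
AAdA
AdAd
AAAd
gen 12: dddA
AAAd
AdAA
AAAd
gen 13: AAdA
dAAd
AdAA
AAAd
gen 14: AAdA
dAAA
Addd
AAAA
gen 15: AAdA
ddAA
dAAd
AdAA
gen 16: AAdd
dddd
dAAA
AdAA
gen 17: AAdd
ddAd
dddd
AddA
gen 18: AAdd
ddAd
Addd
dAdA
gen 19: AAdA
dddA
AddA
dAdA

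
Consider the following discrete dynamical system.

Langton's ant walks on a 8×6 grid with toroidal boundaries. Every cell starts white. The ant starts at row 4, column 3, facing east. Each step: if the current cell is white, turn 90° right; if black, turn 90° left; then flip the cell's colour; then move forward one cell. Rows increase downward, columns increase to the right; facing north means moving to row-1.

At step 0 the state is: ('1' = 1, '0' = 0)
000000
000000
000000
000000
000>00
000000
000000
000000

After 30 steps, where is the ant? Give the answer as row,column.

3,2

step 0: 000000
000000
000000
000000
000>00
000000
000000
000000
step 1: 000000
000000
000000
000000
000100
000v00
000000
000000
step 2: 000000
000000
000000
000000
000100
00<100
000000
000000
step 3: 000000
000000
000000
000000
00^100
001100
000000
000000
step 4: 000000
000000
000000
000000
001>00
001100
000000
000000
step 5: 000000
000000
000000
000^00
001000
001100
000000
000000
step 6: 000000
000000
000000
0001>0
001000
001100
000000
000000
step 7: 000000
000000
000000
000110
0010v0
001100
000000
000000
step 8: 000000
000000
000000
000110
001<10
001100
000000
000000
step 9: 000000
000000
000000
000^10
001110
001100
000000
000000
step 10: 000000
000000
000000
00<010
001110
001100
000000
000000
step 11: 000000
000000
00^000
001010
001110
001100
000000
000000
step 12: 000000
000000
001>00
001010
001110
001100
000000
000000
step 13: 000000
000000
001100
001v10
001110
001100
000000
000000
step 14: 000000
000000
001100
00<110
001110
001100
000000
000000
step 15: 000000
000000
001100
000110
00v110
001100
000000
000000
step 16: 000000
000000
001100
000110
000>10
001100
000000
000000
step 17: 000000
000000
001100
000^10
000010
001100
000000
000000
step 18: 000000
000000
001100
00<010
000010
001100
000000
000000
step 19: 000000
000000
00^100
001010
000010
001100
000000
000000
step 20: 000000
000000
0<0100
001010
000010
001100
000000
000000
step 21: 000000
0^0000
010100
001010
000010
001100
000000
000000
step 22: 000000
01>000
010100
001010
000010
001100
000000
000000
step 23: 000000
011000
01v100
001010
000010
001100
000000
000000
step 24: 000000
011000
0<1100
001010
000010
001100
000000
000000
step 25: 000000
011000
001100
0v1010
000010
001100
000000
000000
step 26: 000000
011000
001100
<11010
000010
001100
000000
000000
step 27: 000000
011000
^01100
111010
000010
001100
000000
000000
step 28: 000000
011000
1>1100
111010
000010
001100
000000
000000
step 29: 000000
011000
111100
1v1010
000010
001100
000000
000000
step 30: 000000
011000
111100
10>010
000010
001100
000000
000000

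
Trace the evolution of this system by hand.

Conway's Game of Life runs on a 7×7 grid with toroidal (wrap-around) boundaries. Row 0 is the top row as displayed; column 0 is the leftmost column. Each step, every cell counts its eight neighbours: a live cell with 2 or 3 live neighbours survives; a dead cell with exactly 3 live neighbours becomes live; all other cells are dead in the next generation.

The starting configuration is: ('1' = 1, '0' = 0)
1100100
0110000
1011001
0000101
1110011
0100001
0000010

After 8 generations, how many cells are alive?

[0] 1100100
0110000
1011001
0000101
1110011
0100001
0000010
[1] 1110000
0000001
1011011
0000100
0110000
0110000
0100011
[2] 0110010
0001010
1001111
1000111
0111000
0000000
0000001
[3] 0010111
1101000
1001000
0000000
1111111
0010000
0000000
[4] 1111111
1101010
1110000
0000010
1111111
1010111
0001010
[5] 0000000
0000010
1010100
0000010
0010000
0000000
0000000
[6] 0000000
0000000
0000111
0101000
0000000
0000000
0000000
[7] 0000000
0000010
0000110
0000110
0000000
0000000
0000000
[8] 0000000
0000110
0000001
0000110
0000000
0000000
0000000

5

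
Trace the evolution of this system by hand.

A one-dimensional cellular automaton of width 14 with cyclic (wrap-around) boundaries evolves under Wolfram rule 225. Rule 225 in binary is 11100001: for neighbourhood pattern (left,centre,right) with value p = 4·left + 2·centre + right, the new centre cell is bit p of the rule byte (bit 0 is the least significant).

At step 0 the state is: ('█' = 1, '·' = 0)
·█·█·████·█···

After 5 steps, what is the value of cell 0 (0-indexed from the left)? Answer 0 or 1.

0

[0] ·█·█·████·█···
[1] ··█·█·████··██
[2] ···█·█·███···█
[3] ·█··█·█·██·█··
[4] ·····█·█·██··█
[5] ·███··█·█·█···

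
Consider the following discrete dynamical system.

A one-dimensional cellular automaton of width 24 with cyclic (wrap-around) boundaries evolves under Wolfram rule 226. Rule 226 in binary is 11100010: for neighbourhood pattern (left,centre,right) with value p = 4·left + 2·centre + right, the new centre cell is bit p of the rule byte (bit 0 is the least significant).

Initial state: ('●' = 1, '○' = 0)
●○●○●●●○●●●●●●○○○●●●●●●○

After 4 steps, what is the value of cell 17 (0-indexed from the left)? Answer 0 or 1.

1

gen 0: ●○●○●●●○●●●●●●○○○●●●●●●○
gen 1: ○●○●○●●●○●●●●●○○●○●●●●●●
gen 2: ●○●○●○●●●○●●●●○●○●○●●●●●
gen 3: ●●○●○●○●●●○●●●●○●○●○●●●●
gen 4: ●●●○●○●○●●●○●●●●○●○●○●●●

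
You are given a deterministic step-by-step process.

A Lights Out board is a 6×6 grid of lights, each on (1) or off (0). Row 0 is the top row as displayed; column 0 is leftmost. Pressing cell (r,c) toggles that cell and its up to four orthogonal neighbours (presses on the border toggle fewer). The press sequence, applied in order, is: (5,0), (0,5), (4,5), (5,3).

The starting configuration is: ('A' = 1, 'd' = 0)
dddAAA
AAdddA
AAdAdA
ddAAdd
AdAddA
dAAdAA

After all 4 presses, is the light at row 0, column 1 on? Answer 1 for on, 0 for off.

0

t=0: dddAAA
AAdddA
AAdAdA
ddAAdd
AdAddA
dAAdAA
t=1: dddAAA
AAdddA
AAdAdA
ddAAdd
ddAddA
AdAdAA
t=2: dddAdd
AAdddd
AAdAdA
ddAAdd
ddAddA
AdAdAA
t=3: dddAdd
AAdddd
AAdAdA
ddAAdA
ddAdAd
AdAdAd
t=4: dddAdd
AAdddd
AAdAdA
ddAAdA
ddAAAd
AddAdd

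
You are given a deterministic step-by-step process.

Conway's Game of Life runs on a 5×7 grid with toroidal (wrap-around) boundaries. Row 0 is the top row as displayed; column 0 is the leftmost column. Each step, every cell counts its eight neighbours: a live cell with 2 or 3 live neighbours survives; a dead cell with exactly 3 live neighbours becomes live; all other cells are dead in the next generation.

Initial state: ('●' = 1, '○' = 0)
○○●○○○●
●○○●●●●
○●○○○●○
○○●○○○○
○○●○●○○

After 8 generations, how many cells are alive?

[0] ○○●○○○●
●○○●●●●
○●○○○●○
○○●○○○○
○○●○●○○
[1] ●●●○○○●
●●●●●○○
●●●●○●○
○●●●○○○
○●●○○○○
[2] ○○○○○○●
○○○○●●○
○○○○○○●
○○○○●○○
○○○○○○○
[3] ○○○○○●○
○○○○○●●
○○○○●○○
○○○○○○○
○○○○○○○
[4] ○○○○○●●
○○○○●●●
○○○○○●○
○○○○○○○
○○○○○○○
[5] ○○○○●○●
○○○○●○○
○○○○●●●
○○○○○○○
○○○○○○○
[6] ○○○○○●○
○○○●●○●
○○○○●●○
○○○○○●○
○○○○○○○
[7] ○○○○●●○
○○○●○○●
○○○●○○●
○○○○●●○
○○○○○○○
[8] ○○○○●●○
○○○●○○●
○○○●○○●
○○○○●●○
○○○○○○○

8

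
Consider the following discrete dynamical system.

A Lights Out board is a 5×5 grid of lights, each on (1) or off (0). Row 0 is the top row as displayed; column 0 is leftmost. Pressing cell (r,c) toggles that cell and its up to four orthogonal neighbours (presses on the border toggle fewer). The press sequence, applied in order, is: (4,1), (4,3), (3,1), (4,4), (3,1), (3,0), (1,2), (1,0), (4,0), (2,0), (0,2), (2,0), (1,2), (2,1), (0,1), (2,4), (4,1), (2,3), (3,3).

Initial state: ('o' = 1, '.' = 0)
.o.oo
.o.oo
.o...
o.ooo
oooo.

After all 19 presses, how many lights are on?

8

gen 0: .o.oo
.o.oo
.o...
o.ooo
oooo.
gen 1: .o.oo
.o.oo
.o...
ooooo
...o.
gen 2: .o.oo
.o.oo
.o...
ooo.o
..o.o
gen 3: .o.oo
.o.oo
.....
....o
.oo.o
gen 4: .o.oo
.o.oo
.....
.....
.ooo.
gen 5: .o.oo
.o.oo
.o...
ooo..
..oo.
gen 6: .o.oo
.o.oo
oo...
..o..
o.oo.
gen 7: .oooo
..o.o
ooo..
..o..
o.oo.
gen 8: ooooo
ooo.o
.oo..
..o..
o.oo.
gen 9: ooooo
ooo.o
.oo..
o.o..
.ooo.
gen 10: ooooo
.oo.o
o.o..
..o..
.ooo.
gen 11: o...o
.o..o
o.o..
..o..
.ooo.
gen 12: o...o
oo..o
.oo..
o.o..
.ooo.
gen 13: o.o.o
o.ooo
.o...
o.o..
.ooo.
gen 14: o.o.o
ooooo
o.o..
ooo..
.ooo.
gen 15: .o..o
o.ooo
o.o..
ooo..
.ooo.
gen 16: .o..o
o.oo.
o.ooo
ooo.o
.ooo.
gen 17: .o..o
o.oo.
o.ooo
o.o.o
o..o.
gen 18: .o..o
o.o..
o....
o.ooo
o..o.
gen 19: .o..o
o.o..
o..o.
o....
o....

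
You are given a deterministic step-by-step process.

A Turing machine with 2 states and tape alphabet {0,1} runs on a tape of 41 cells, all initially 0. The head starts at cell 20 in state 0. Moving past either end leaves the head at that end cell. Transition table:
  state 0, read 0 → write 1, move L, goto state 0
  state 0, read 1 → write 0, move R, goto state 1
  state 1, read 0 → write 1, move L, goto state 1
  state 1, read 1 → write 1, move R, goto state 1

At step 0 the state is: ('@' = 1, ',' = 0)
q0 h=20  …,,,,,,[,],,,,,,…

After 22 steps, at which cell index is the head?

step 0: q0 h=20  …,,,,,,[,],,,,,,…
step 1: q0 h=19  …,,,,,,[,]@,,,,,…
step 2: q0 h=18  …,,,,,,[,]@@,,,,…
step 3: q0 h=17  …,,,,,,[,]@@@,,,…
step 4: q0 h=16  …,,,,,,[,]@@@@,,…
step 5: q0 h=15  …,,,,,,[,]@@@@@,…
step 6: q0 h=14  …,,,,,,[,]@@@@@@…
step 7: q0 h=13  …,,,,,,[,]@@@@@@…
step 8: q0 h=12  …,,,,,,[,]@@@@@@…
step 9: q0 h=11  …,,,,,,[,]@@@@@@…
step 10: q0 h=10  …,,,,,,[,]@@@@@@…
step 11: q0 h= 9  …,,,,,,[,]@@@@@@…
step 12: q0 h= 8  …,,,,,,[,]@@@@@@…
step 13: q0 h= 7  …,,,,,,[,]@@@@@@…
step 14: q0 h= 6  |,,,,,,[,]@@@@@@…
step 15: q0 h= 5  |,,,,,[,]@@@@@@…
step 16: q0 h= 4  |,,,,[,]@@@@@@…
step 17: q0 h= 3  |,,,[,]@@@@@@…
step 18: q0 h= 2  |,,[,]@@@@@@…
step 19: q0 h= 1  |,[,]@@@@@@…
step 20: q0 h= 0  |[,]@@@@@@…
step 21: q0 h= 0  |[@]@@@@@@…
step 22: q1 h= 1  |,[@]@@@@@@…

1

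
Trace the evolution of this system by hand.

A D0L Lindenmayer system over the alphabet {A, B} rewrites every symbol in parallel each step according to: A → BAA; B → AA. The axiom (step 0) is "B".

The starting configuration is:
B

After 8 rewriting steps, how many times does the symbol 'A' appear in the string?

1792

step 0: B
step 1: AA
step 2: BAABAA
step 3: AABAABAAAABAABAA
step 4: BAABAAAABAABAAAABAABAABAABAAAABAABAAAABAABAA
step 5: AABAABAAAABAABAABAABAAAABAABAAAABAABAABAABAAAABAABAAAABAABAAAABAABAAAABAABAABAABAAAABAABAAAABAABAABAABAAAABAABAAAABAABAA
step 6: BAABAAAABAABAAAABAABAABAABAAAABAABAAAABAABAAAABAABAAAABAAB…BAABAAAABAABAABAABAAAABAABAAAABAABAABAABAAAABAABAAAABAABAA  (len 328)
step 7: AABAABAAAABAABAABAABAAAABAABAAAABAABAABAABAAAABAABAAAABAAB…BAABAAAABAABAABAABAAAABAABAAAABAABAABAABAAAABAABAAAABAABAA  (len 896)
step 8: BAABAAAABAABAAAABAABAABAABAAAABAABAAAABAABAAAABAABAAAABAAB…BAABAAAABAABAABAABAAAABAABAAAABAABAABAABAAAABAABAAAABAABAA  (len 2448)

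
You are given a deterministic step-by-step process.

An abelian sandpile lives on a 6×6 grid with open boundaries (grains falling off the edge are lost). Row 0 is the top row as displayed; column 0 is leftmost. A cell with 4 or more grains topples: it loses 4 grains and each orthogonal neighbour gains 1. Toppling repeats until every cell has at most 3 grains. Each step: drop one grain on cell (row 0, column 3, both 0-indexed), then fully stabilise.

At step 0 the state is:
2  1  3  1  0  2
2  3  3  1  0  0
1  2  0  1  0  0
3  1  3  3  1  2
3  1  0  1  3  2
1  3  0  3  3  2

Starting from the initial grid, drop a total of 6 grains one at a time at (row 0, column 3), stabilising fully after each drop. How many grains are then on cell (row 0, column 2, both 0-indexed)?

t=0: 2  1  3  1  0  2
2  3  3  1  0  0
1  2  0  1  0  0
3  1  3  3  1  2
3  1  0  1  3  2
1  3  0  3  3  2
t=1: 2  1  3  2  0  2
2  3  3  1  0  0
1  2  0  1  0  0
3  1  3  3  1  2
3  1  0  1  3  2
1  3  0  3  3  2
t=2: 2  1  3  3  0  2
2  3  3  1  0  0
1  2  0  1  0  0
3  1  3  3  1  2
3  1  0  1  3  2
1  3  0  3  3  2
t=3: 2  3  1  1  1  2
3  0  1  3  0  0
1  3  1  1  0  0
3  1  3  3  1  2
3  1  0  1  3  2
1  3  0  3  3  2
t=4: 2  3  1  2  1  2
3  0  1  3  0  0
1  3  1  1  0  0
3  1  3  3  1  2
3  1  0  1  3  2
1  3  0  3  3  2
t=5: 2  3  1  3  1  2
3  0  1  3  0  0
1  3  1  1  0  0
3  1  3  3  1  2
3  1  0  1  3  2
1  3  0  3  3  2
t=6: 2  3  2  1  2  2
3  0  2  0  1  0
1  3  1  2  0  0
3  1  3  3  1  2
3  1  0  1  3  2
1  3  0  3  3  2

2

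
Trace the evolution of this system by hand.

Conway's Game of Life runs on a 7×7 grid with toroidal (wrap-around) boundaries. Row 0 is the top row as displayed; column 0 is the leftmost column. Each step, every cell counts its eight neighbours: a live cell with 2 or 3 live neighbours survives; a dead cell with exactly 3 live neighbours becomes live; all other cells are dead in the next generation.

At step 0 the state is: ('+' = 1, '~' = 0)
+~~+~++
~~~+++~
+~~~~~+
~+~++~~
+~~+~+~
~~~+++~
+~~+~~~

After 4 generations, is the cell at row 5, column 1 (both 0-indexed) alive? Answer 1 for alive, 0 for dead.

1

step 0: +~~+~++
~~~+++~
+~~~~~+
~+~++~~
+~~+~+~
~~~+++~
+~~+~~~
step 1: +~++~+~
~~~+~~~
+~+~~~+
~+++++~
~~~~~++
~~++~+~
+~++~~~
step 2: ~~~~~~+
+~~++~~
+~~~~++
~++++~~
~+~~~~+
~+++~+~
~~~~~~~
step 3: ~~~~~~~
+~~~+~~
+~~~~++
~++++~~
~~~~~+~
+++~~~~
~~+~~~~
step 4: ~~~~~~~
+~~~~+~
+~+~~++
+++++~~
+~~~+~~
~++~~~~
~~+~~~~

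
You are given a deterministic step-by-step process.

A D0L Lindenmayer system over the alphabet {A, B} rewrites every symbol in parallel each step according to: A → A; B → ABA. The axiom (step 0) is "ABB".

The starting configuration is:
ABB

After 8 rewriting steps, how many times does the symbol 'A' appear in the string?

33

0) ABB
1) AABAABA
2) AAABAAAABAA
3) AAAABAAAAAABAAA
4) AAAAABAAAAAAAABAAAA
5) AAAAAABAAAAAAAAAABAAAAA
6) AAAAAAABAAAAAAAAAAAABAAAAAA
7) AAAAAAAABAAAAAAAAAAAAAABAAAAAAA
8) AAAAAAAAABAAAAAAAAAAAAAAAABAAAAAAAA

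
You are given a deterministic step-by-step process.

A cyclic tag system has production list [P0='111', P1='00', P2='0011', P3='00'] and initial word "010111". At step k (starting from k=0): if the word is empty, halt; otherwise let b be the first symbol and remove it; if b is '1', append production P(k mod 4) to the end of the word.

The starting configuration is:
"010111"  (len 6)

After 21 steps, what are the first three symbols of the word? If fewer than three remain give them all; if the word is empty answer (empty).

111

step 0: "010111"  (len 6)
step 1: "10111"  (len 5)
step 2: "011100"  (len 6)
step 3: "11100"  (len 5)
step 4: "110000"  (len 6)
step 5: "10000111"  (len 8)
step 6: "000011100"  (len 9)
step 7: "00011100"  (len 8)
step 8: "0011100"  (len 7)
step 9: "011100"  (len 6)
step 10: "11100"  (len 5)
step 11: "11000011"  (len 8)
step 12: "100001100"  (len 9)
step 13: "00001100111"  (len 11)
step 14: "0001100111"  (len 10)
step 15: "001100111"  (len 9)
step 16: "01100111"  (len 8)
step 17: "1100111"  (len 7)
step 18: "10011100"  (len 8)
step 19: "00111000011"  (len 11)
step 20: "0111000011"  (len 10)
step 21: "111000011"  (len 9)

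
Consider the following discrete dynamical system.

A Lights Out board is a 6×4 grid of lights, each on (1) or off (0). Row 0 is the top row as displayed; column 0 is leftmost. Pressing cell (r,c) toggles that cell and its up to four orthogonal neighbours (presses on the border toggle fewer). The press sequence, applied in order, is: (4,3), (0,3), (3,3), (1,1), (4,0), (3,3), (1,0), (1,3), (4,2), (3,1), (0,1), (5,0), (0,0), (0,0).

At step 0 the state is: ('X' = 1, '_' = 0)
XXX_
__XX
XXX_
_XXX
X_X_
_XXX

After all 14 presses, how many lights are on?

13

0) XXX_
__XX
XXX_
_XXX
X_X_
_XXX
1) XXX_
__XX
XXX_
_XX_
X__X
_XX_
2) XX_X
__X_
XXX_
_XX_
X__X
_XX_
3) XX_X
__X_
XXXX
_X_X
X___
_XX_
4) X__X
XX__
X_XX
_X_X
X___
_XX_
5) X__X
XX__
X_XX
XX_X
_X__
XXX_
6) X__X
XX__
X_X_
XXX_
_X_X
XXX_
7) ___X
____
__X_
XXX_
_X_X
XXX_
8) ____
__XX
__XX
XXX_
_X_X
XXX_
9) ____
__XX
__XX
XX__
__X_
XX__
10) ____
__XX
_XXX
__X_
_XX_
XX__
11) XXX_
_XXX
_XXX
__X_
_XX_
XX__
12) XXX_
_XXX
_XXX
__X_
XXX_
____
13) __X_
XXXX
_XXX
__X_
XXX_
____
14) XXX_
_XXX
_XXX
__X_
XXX_
____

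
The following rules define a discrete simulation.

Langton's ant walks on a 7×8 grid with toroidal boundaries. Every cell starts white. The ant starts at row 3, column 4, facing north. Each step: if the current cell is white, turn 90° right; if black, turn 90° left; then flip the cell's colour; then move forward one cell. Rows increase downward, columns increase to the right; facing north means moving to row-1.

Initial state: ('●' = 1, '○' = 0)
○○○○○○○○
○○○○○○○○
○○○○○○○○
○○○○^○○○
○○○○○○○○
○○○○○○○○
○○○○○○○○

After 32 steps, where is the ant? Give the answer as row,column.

5,2

k=0  ○○○○○○○○
○○○○○○○○
○○○○○○○○
○○○○^○○○
○○○○○○○○
○○○○○○○○
○○○○○○○○
k=1  ○○○○○○○○
○○○○○○○○
○○○○○○○○
○○○○●>○○
○○○○○○○○
○○○○○○○○
○○○○○○○○
k=2  ○○○○○○○○
○○○○○○○○
○○○○○○○○
○○○○●●○○
○○○○○v○○
○○○○○○○○
○○○○○○○○
k=3  ○○○○○○○○
○○○○○○○○
○○○○○○○○
○○○○●●○○
○○○○<●○○
○○○○○○○○
○○○○○○○○
k=4  ○○○○○○○○
○○○○○○○○
○○○○○○○○
○○○○^●○○
○○○○●●○○
○○○○○○○○
○○○○○○○○
k=5  ○○○○○○○○
○○○○○○○○
○○○○○○○○
○○○<○●○○
○○○○●●○○
○○○○○○○○
○○○○○○○○
k=6  ○○○○○○○○
○○○○○○○○
○○○^○○○○
○○○●○●○○
○○○○●●○○
○○○○○○○○
○○○○○○○○
k=7  ○○○○○○○○
○○○○○○○○
○○○●>○○○
○○○●○●○○
○○○○●●○○
○○○○○○○○
○○○○○○○○
k=8  ○○○○○○○○
○○○○○○○○
○○○●●○○○
○○○●v●○○
○○○○●●○○
○○○○○○○○
○○○○○○○○
k=9  ○○○○○○○○
○○○○○○○○
○○○●●○○○
○○○<●●○○
○○○○●●○○
○○○○○○○○
○○○○○○○○
k=10  ○○○○○○○○
○○○○○○○○
○○○●●○○○
○○○○●●○○
○○○v●●○○
○○○○○○○○
○○○○○○○○
k=11  ○○○○○○○○
○○○○○○○○
○○○●●○○○
○○○○●●○○
○○<●●●○○
○○○○○○○○
○○○○○○○○
k=12  ○○○○○○○○
○○○○○○○○
○○○●●○○○
○○^○●●○○
○○●●●●○○
○○○○○○○○
○○○○○○○○
k=13  ○○○○○○○○
○○○○○○○○
○○○●●○○○
○○●>●●○○
○○●●●●○○
○○○○○○○○
○○○○○○○○
k=14  ○○○○○○○○
○○○○○○○○
○○○●●○○○
○○●●●●○○
○○●v●●○○
○○○○○○○○
○○○○○○○○
k=15  ○○○○○○○○
○○○○○○○○
○○○●●○○○
○○●●●●○○
○○●○>●○○
○○○○○○○○
○○○○○○○○
k=16  ○○○○○○○○
○○○○○○○○
○○○●●○○○
○○●●^●○○
○○●○○●○○
○○○○○○○○
○○○○○○○○
k=17  ○○○○○○○○
○○○○○○○○
○○○●●○○○
○○●<○●○○
○○●○○●○○
○○○○○○○○
○○○○○○○○
k=18  ○○○○○○○○
○○○○○○○○
○○○●●○○○
○○●○○●○○
○○●v○●○○
○○○○○○○○
○○○○○○○○
k=19  ○○○○○○○○
○○○○○○○○
○○○●●○○○
○○●○○●○○
○○<●○●○○
○○○○○○○○
○○○○○○○○
k=20  ○○○○○○○○
○○○○○○○○
○○○●●○○○
○○●○○●○○
○○○●○●○○
○○v○○○○○
○○○○○○○○
k=21  ○○○○○○○○
○○○○○○○○
○○○●●○○○
○○●○○●○○
○○○●○●○○
○<●○○○○○
○○○○○○○○
k=22  ○○○○○○○○
○○○○○○○○
○○○●●○○○
○○●○○●○○
○^○●○●○○
○●●○○○○○
○○○○○○○○
k=23  ○○○○○○○○
○○○○○○○○
○○○●●○○○
○○●○○●○○
○●>●○●○○
○●●○○○○○
○○○○○○○○
k=24  ○○○○○○○○
○○○○○○○○
○○○●●○○○
○○●○○●○○
○●●●○●○○
○●v○○○○○
○○○○○○○○
k=25  ○○○○○○○○
○○○○○○○○
○○○●●○○○
○○●○○●○○
○●●●○●○○
○●○>○○○○
○○○○○○○○
k=26  ○○○○○○○○
○○○○○○○○
○○○●●○○○
○○●○○●○○
○●●●○●○○
○●○●○○○○
○○○v○○○○
k=27  ○○○○○○○○
○○○○○○○○
○○○●●○○○
○○●○○●○○
○●●●○●○○
○●○●○○○○
○○<●○○○○
k=28  ○○○○○○○○
○○○○○○○○
○○○●●○○○
○○●○○●○○
○●●●○●○○
○●^●○○○○
○○●●○○○○
k=29  ○○○○○○○○
○○○○○○○○
○○○●●○○○
○○●○○●○○
○●●●○●○○
○●●>○○○○
○○●●○○○○
k=30  ○○○○○○○○
○○○○○○○○
○○○●●○○○
○○●○○●○○
○●●^○●○○
○●●○○○○○
○○●●○○○○
k=31  ○○○○○○○○
○○○○○○○○
○○○●●○○○
○○●○○●○○
○●<○○●○○
○●●○○○○○
○○●●○○○○
k=32  ○○○○○○○○
○○○○○○○○
○○○●●○○○
○○●○○●○○
○●○○○●○○
○●v○○○○○
○○●●○○○○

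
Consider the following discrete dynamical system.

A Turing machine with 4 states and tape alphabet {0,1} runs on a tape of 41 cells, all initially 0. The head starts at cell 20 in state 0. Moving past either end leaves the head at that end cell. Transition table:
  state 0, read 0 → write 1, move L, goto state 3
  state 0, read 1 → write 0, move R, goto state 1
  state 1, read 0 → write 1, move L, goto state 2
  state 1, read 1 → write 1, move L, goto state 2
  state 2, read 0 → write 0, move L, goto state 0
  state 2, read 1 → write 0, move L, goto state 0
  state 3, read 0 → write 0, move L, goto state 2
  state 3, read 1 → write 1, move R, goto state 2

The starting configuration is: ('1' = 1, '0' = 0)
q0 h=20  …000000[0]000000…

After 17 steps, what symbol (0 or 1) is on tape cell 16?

0

k=0  q0 h=20  …000000[0]000000…
k=1  q3 h=19  …000000[0]100000…
k=2  q2 h=18  …000000[0]010000…
k=3  q0 h=17  …000000[0]001000…
k=4  q3 h=16  …000000[0]100100…
k=5  q2 h=15  …000000[0]010010…
k=6  q0 h=14  …000000[0]001001…
k=7  q3 h=13  …000000[0]100100…
k=8  q2 h=12  …000000[0]010010…
k=9  q0 h=11  …000000[0]001001…
k=10  q3 h=10  …000000[0]100100…
k=11  q2 h= 9  …000000[0]010010…
k=12  q0 h= 8  …000000[0]001001…
k=13  q3 h= 7  …000000[0]100100…
k=14  q2 h= 6  |000000[0]010010…
k=15  q0 h= 5  |00000[0]001001…
k=16  q3 h= 4  |0000[0]100100…
k=17  q2 h= 3  |000[0]010010…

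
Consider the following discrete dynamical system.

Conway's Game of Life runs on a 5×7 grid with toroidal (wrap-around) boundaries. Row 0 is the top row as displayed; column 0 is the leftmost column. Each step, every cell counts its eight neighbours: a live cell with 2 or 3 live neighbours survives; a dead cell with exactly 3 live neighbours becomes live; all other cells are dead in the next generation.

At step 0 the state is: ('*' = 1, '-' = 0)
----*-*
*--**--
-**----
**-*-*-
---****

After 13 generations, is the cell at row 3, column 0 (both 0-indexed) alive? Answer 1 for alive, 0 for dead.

0

step 0: ----*-*
*--**--
-**----
**-*-*-
---****
step 1: *-----*
******-
------*
**-*-*-
--**---
step 2: *----**
-*****-
-------
**-**-*
--***--
step 3: *-----*
******-
------*
**--**-
--*----
step 4: *---***
-*****-
-------
**---**
-----*-
step 5: ***----
****---
---*---
*----**
-*-----
step 6: ---*---
*--*---
---**--
*-----*
--*----
step 7: --**---
--**---
*--**-*
---*---
-------
step 8: --**---
-*-----
----*--
---**--
--**---
step 9: -*-*---
--**---
---**--
--*-*--
-------
step 10: ---*---
-------
----*--
----*--
--**---
step 11: --**---
-------
-------
----*--
--***--
step 12: --*-*--
-------
-------
----*--
--*-*--
step 13: -------
-------
-------
---*---
----**-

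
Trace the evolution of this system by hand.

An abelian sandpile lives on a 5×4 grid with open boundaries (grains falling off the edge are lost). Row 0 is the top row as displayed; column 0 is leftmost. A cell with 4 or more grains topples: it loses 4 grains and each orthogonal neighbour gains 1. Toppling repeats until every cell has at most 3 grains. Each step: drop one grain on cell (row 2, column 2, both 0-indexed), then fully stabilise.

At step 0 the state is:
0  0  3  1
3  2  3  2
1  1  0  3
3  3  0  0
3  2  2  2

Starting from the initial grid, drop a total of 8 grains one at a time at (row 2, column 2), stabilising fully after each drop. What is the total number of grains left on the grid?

[0] 0  0  3  1
3  2  3  2
1  1  0  3
3  3  0  0
3  2  2  2
[1] 0  0  3  1
3  2  3  2
1  1  1  3
3  3  0  0
3  2  2  2
[2] 0  0  3  1
3  2  3  2
1  1  2  3
3  3  0  0
3  2  2  2
[3] 0  0  3  1
3  2  3  2
1  1  3  3
3  3  0  0
3  2  2  2
[4] 0  1  0  3
3  3  2  0
1  2  2  1
3  3  1  1
3  2  2  2
[5] 0  1  0  3
3  3  2  0
1  2  3  1
3  3  1  1
3  2  2  2
[6] 0  1  0  3
3  3  3  0
1  3  0  2
3  3  2  1
3  2  2  2
[7] 0  1  0  3
3  3  3  0
1  3  1  2
3  3  2  1
3  2  2  2
[8] 0  1  0  3
3  3  3  0
1  3  2  2
3  3  2  1
3  2  2  2

39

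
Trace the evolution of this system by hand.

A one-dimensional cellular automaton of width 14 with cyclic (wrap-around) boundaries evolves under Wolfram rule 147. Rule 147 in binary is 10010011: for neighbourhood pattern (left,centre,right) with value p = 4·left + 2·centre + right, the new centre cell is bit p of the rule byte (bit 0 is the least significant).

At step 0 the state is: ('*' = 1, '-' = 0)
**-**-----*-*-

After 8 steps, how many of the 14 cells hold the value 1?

11

k=0  **-**-----*-*-
k=1  -----*****----
k=2  *****-***-****
k=3  ****---*---***
k=4  ***-***-***-**
k=5  **---*---*---*
k=6  *-***-***-***-
k=7  ---*---*---*--
k=8  ***-***-***-**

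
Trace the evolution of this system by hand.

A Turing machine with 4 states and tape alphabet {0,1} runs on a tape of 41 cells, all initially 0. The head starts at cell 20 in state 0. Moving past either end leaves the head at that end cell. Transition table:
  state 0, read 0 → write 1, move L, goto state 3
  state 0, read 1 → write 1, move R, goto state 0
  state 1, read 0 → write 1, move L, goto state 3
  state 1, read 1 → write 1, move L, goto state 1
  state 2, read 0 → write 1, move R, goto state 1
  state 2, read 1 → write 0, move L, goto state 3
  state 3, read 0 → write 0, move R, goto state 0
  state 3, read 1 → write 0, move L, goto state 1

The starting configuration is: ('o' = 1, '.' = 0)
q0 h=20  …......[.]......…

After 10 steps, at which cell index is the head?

k=0  q0 h=20  …......[.]......…
k=1  q3 h=19  …......[.]o.....…
k=2  q0 h=20  …......[o]......…
k=3  q0 h=21  ….....o[.]......…
k=4  q3 h=20  …......[o]o.....…
k=5  q1 h=19  …......[.].o....…
k=6  q3 h=18  …......[.]o.o...…
k=7  q0 h=19  …......[o].o....…
k=8  q0 h=20  ….....o[.]o.....…
k=9  q3 h=19  …......[o]oo....…
k=10  q1 h=18  …......[.].oo...…

18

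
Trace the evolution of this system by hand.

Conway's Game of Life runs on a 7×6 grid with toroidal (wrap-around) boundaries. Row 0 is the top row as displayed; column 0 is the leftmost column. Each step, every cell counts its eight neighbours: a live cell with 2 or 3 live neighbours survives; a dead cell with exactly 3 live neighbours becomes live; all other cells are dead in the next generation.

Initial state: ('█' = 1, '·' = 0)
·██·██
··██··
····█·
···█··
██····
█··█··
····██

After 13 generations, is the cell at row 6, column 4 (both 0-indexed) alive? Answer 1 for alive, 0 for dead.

0

gen 0: ·██·██
··██··
····█·
···█··
██····
█··█··
····██
gen 1: ███··█
·██··█
··█·█·
······
███···
██··█·
·██···
gen 2: ···█·█
····██
·███··
··██··
█·█··█
···█·█
···█··
gen 3: ···█·█
█····█
·█····
█···█·
███··█
█·██·█
··██··
gen 4: █·██·█
█···██
·█····
··█···
··█···
·····█
██···█
gen 5: ··██··
··███·
██···█
·██···
······
·█···█
·██···
gen 6: ····█·
█···██
█···██
·██···
███···
███···
██·█··
gen 7: ·█·██·
█··█··
···██·
··██··
···█··
···█·█
█··█·█
gen 8: ·█·█··
·····█
····█·
··█···
···█··
█·██·█
█··█·█
gen 9: ··█··█
····█·
······
···█··
·█·██·
████·█
···█·█
gen 10: ···█·█
······
······
··███·
·█···█
·█···█
···█·█
gen 11: ······
······
···█··
··███·
·█·█·█
··█··█
··█··█
gen 12: ······
······
··███·
······
██···█
·███·█
······
gen 13: ······
···█··
···█··
██████
·█··██
·██·██
··█···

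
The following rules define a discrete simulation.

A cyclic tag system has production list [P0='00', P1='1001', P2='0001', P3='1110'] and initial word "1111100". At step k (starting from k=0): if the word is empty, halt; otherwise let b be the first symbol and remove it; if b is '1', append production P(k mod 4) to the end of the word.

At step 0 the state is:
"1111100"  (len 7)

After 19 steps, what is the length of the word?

20

step 0: "1111100"  (len 7)
step 1: "11110000"  (len 8)
step 2: "11100001001"  (len 11)
step 3: "11000010010001"  (len 14)
step 4: "10000100100011110"  (len 17)
step 5: "000010010001111000"  (len 18)
step 6: "00010010001111000"  (len 17)
step 7: "0010010001111000"  (len 16)
step 8: "010010001111000"  (len 15)
step 9: "10010001111000"  (len 14)
step 10: "00100011110001001"  (len 17)
step 11: "0100011110001001"  (len 16)
step 12: "100011110001001"  (len 15)
step 13: "0001111000100100"  (len 16)
step 14: "001111000100100"  (len 15)
step 15: "01111000100100"  (len 14)
step 16: "1111000100100"  (len 13)
step 17: "11100010010000"  (len 14)
step 18: "11000100100001001"  (len 17)
step 19: "10001001000010010001"  (len 20)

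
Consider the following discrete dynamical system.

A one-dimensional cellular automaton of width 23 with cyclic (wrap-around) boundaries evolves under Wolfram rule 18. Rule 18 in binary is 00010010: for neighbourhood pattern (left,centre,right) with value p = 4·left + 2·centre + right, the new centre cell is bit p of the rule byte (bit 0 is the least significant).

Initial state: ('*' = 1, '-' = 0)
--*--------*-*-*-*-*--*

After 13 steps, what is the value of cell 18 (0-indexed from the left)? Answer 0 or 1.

k=0  --*--------*-*-*-*-*--*
k=1  **-*------*---------**-
k=2  ----*----*-*-------*---
k=3  ---*-*--*---*-----*-*--
k=4  --*---**-*-*-*---*---*-
k=5  -*-*-*--------*-*-*-*-*
k=6  ------*------*---------
k=7  -----*-*----*-*--------
k=8  ----*---*--*---*-------
k=9  ---*-*-*-**-*-*-*------
k=10  --*--------------*-----
k=11  -*-*------------*-*----
k=12  *---*----------*---*---
k=13  -*-*-*--------*-*-*-*-*

1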